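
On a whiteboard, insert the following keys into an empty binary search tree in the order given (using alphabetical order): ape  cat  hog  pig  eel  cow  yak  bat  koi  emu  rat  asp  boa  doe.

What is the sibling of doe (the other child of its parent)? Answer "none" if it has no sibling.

none

Resulting structure (node: left, right):
  ape: L=–, R=cat
  cat: L=bat, R=hog
  hog: L=eel, R=pig
  pig: L=koi, R=yak
  eel: L=cow, R=emu
  cow: L=–, R=doe
  yak: L=rat, R=–
  bat: L=asp, R=boa
  koi: L=–, R=–
  emu: L=–, R=–
  rat: L=–, R=–
  asp: L=–, R=–
  boa: L=–, R=–
  doe: L=–, R=–

doe's parent is cow, which has only one child.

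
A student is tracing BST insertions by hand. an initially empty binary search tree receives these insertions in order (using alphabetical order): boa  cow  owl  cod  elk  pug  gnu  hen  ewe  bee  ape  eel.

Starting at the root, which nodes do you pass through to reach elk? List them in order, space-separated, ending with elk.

boa cow owl elk

Insert boa: tree is empty, so boa becomes the root.
Insert cow: cow > boa → go right. Place as right child of boa.
Insert owl: owl > boa → go right; owl > cow → go right. Place as right child of cow.
Insert cod: cod > boa → go right; cod < cow → go left. Place as left child of cow.
Insert elk: elk > boa → go right; elk > cow → go right; elk < owl → go left. Place as left child of owl.
Insert pug: pug > boa → go right; pug > cow → go right; pug > owl → go right. Place as right child of owl.
Insert gnu: gnu > boa → go right; gnu > cow → go right; gnu < owl → go left; gnu > elk → go right. Place as right child of elk.
Insert hen: hen > boa → go right; hen > cow → go right; hen < owl → go left; hen > elk → go right; hen > gnu → go right. Place as right child of gnu.
Insert ewe: ewe > boa → go right; ewe > cow → go right; ewe < owl → go left; ewe > elk → go right; ewe < gnu → go left. Place as left child of gnu.
Insert bee: bee < boa → go left. Place as left child of boa.
Insert ape: ape < boa → go left; ape < bee → go left. Place as left child of bee.
Insert eel: eel > boa → go right; eel > cow → go right; eel < owl → go left; eel < elk → go left. Place as left child of elk.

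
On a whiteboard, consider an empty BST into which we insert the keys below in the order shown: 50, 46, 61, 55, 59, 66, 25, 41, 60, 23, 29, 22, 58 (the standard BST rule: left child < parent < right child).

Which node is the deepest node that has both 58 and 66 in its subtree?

50: root
46: left child of 50 (depth 1)
61: right child of 50 (depth 1)
55: left child of 61 (depth 2)
59: right child of 55 (depth 3)
66: right child of 61 (depth 2)
25: left child of 46 (depth 2)
41: right child of 25 (depth 3)
60: right child of 59 (depth 4)
23: left child of 25 (depth 3)
29: left child of 41 (depth 4)
22: left child of 23 (depth 4)
58: left child of 59 (depth 4)

Path to 58: 50 → 61 → 55 → 59 → 58
Path to 66: 50 → 61 → 66
The paths share a prefix ending at 61, then split left and right.

61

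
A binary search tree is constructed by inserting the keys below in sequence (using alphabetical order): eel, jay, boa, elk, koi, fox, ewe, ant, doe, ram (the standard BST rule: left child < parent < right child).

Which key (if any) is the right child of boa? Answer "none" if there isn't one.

Resulting structure (node: left, right):
  eel: L=boa, R=jay
  jay: L=elk, R=koi
  boa: L=ant, R=doe
  elk: L=–, R=fox
  koi: L=–, R=ram
  fox: L=ewe, R=–
  ewe: L=–, R=–
  ant: L=–, R=–
  doe: L=–, R=–
  ram: L=–, R=–

doe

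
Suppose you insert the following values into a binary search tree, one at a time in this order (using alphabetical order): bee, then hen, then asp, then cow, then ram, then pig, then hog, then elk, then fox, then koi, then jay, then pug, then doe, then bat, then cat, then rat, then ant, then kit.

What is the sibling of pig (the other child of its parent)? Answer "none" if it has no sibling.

bee: root
hen: right child of bee (depth 1)
asp: left child of bee (depth 1)
cow: left child of hen (depth 2)
ram: right child of hen (depth 2)
pig: left child of ram (depth 3)
hog: left child of pig (depth 4)
elk: right child of cow (depth 3)
fox: right child of elk (depth 4)
koi: right child of hog (depth 5)
jay: left child of koi (depth 6)
pug: right child of pig (depth 4)
doe: left child of elk (depth 4)
bat: right child of asp (depth 2)
cat: left child of cow (depth 3)
rat: right child of ram (depth 3)
ant: left child of asp (depth 2)
kit: right child of jay (depth 7)

pig's parent is ram; the other child of ram is rat.

rat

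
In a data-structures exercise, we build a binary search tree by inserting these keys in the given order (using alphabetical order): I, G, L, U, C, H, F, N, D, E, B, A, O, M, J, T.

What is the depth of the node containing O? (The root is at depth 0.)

4

Insert I: tree is empty, so I becomes the root.
Insert G: G < I → go left. Place as left child of I.
Insert L: L > I → go right. Place as right child of I.
Insert U: U > I → go right; U > L → go right. Place as right child of L.
Insert C: C < I → go left; C < G → go left. Place as left child of G.
Insert H: H < I → go left; H > G → go right. Place as right child of G.
Insert F: F < I → go left; F < G → go left; F > C → go right. Place as right child of C.
Insert N: N > I → go right; N > L → go right; N < U → go left. Place as left child of U.
Insert D: D < I → go left; D < G → go left; D > C → go right; D < F → go left. Place as left child of F.
Insert E: E < I → go left; E < G → go left; E > C → go right; E < F → go left; E > D → go right. Place as right child of D.
Insert B: B < I → go left; B < G → go left; B < C → go left. Place as left child of C.
Insert A: A < I → go left; A < G → go left; A < C → go left; A < B → go left. Place as left child of B.
Insert O: O > I → go right; O > L → go right; O < U → go left; O > N → go right. Place as right child of N.
Insert M: M > I → go right; M > L → go right; M < U → go left; M < N → go left. Place as left child of N.
Insert J: J > I → go right; J < L → go left. Place as left child of L.
Insert T: T > I → go right; T > L → go right; T < U → go left; T > N → go right; T > O → go right. Place as right child of O.

Path to O: I → L → U → N → O, which is 4 edges.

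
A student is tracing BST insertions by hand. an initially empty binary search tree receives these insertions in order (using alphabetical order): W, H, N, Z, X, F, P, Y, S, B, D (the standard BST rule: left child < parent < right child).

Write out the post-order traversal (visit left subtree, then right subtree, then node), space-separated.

D B F S P N H Y X Z W

W: root
H: left child of W (depth 1)
N: right child of H (depth 2)
Z: right child of W (depth 1)
X: left child of Z (depth 2)
F: left child of H (depth 2)
P: right child of N (depth 3)
Y: right child of X (depth 3)
S: right child of P (depth 4)
B: left child of F (depth 3)
D: right child of B (depth 4)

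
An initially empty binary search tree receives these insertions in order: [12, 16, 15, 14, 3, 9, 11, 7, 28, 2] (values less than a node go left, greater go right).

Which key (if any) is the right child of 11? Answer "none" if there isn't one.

Resulting structure (node: left, right):
  12: L=3, R=16
  16: L=15, R=28
  15: L=14, R=–
  14: L=–, R=–
  3: L=2, R=9
  9: L=7, R=11
  11: L=–, R=–
  7: L=–, R=–
  28: L=–, R=–
  2: L=–, R=–

none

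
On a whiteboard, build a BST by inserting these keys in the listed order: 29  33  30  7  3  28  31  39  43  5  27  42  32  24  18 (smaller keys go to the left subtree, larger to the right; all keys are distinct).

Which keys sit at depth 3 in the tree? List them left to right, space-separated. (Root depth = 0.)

29: root
33: right child of 29 (depth 1)
30: left child of 33 (depth 2)
7: left child of 29 (depth 1)
3: left child of 7 (depth 2)
28: right child of 7 (depth 2)
31: right child of 30 (depth 3)
39: right child of 33 (depth 2)
43: right child of 39 (depth 3)
5: right child of 3 (depth 3)
27: left child of 28 (depth 3)
42: left child of 43 (depth 4)
32: right child of 31 (depth 4)
24: left child of 27 (depth 4)
18: left child of 24 (depth 5)

5 27 31 43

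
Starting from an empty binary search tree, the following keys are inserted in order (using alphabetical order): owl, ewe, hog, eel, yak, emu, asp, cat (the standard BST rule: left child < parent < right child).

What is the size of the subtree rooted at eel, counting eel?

Insert owl: tree is empty, so owl becomes the root.
Insert ewe: ewe < owl → go left. Place as left child of owl.
Insert hog: hog < owl → go left; hog > ewe → go right. Place as right child of ewe.
Insert eel: eel < owl → go left; eel < ewe → go left. Place as left child of ewe.
Insert yak: yak > owl → go right. Place as right child of owl.
Insert emu: emu < owl → go left; emu < ewe → go left; emu > eel → go right. Place as right child of eel.
Insert asp: asp < owl → go left; asp < ewe → go left; asp < eel → go left. Place as left child of eel.
Insert cat: cat < owl → go left; cat < ewe → go left; cat < eel → go left; cat > asp → go right. Place as right child of asp.

Subtree rooted at eel contains: eel, asp, cat, emu — 4 nodes.

4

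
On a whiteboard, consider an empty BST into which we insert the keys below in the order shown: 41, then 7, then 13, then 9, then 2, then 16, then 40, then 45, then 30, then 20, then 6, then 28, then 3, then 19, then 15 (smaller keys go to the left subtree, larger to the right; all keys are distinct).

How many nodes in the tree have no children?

6

41: root
7: left child of 41 (depth 1)
13: right child of 7 (depth 2)
9: left child of 13 (depth 3)
2: left child of 7 (depth 2)
16: right child of 13 (depth 3)
40: right child of 16 (depth 4)
45: right child of 41 (depth 1)
30: left child of 40 (depth 5)
20: left child of 30 (depth 6)
6: right child of 2 (depth 3)
28: right child of 20 (depth 7)
3: left child of 6 (depth 4)
19: left child of 20 (depth 7)
15: left child of 16 (depth 4)

Leaves: 3, 9, 15, 19, 28, 45 — 6 in total.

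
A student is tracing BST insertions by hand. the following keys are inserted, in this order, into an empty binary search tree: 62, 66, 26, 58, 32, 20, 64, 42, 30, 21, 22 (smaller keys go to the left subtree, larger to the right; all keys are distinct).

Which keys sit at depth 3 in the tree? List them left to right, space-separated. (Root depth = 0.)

Insert 62: tree is empty, so 62 becomes the root.
Insert 66: 66 > 62 → go right. Place as right child of 62.
Insert 26: 26 < 62 → go left. Place as left child of 62.
Insert 58: 58 < 62 → go left; 58 > 26 → go right. Place as right child of 26.
Insert 32: 32 < 62 → go left; 32 > 26 → go right; 32 < 58 → go left. Place as left child of 58.
Insert 20: 20 < 62 → go left; 20 < 26 → go left. Place as left child of 26.
Insert 64: 64 > 62 → go right; 64 < 66 → go left. Place as left child of 66.
Insert 42: 42 < 62 → go left; 42 > 26 → go right; 42 < 58 → go left; 42 > 32 → go right. Place as right child of 32.
Insert 30: 30 < 62 → go left; 30 > 26 → go right; 30 < 58 → go left; 30 < 32 → go left. Place as left child of 32.
Insert 21: 21 < 62 → go left; 21 < 26 → go left; 21 > 20 → go right. Place as right child of 20.
Insert 22: 22 < 62 → go left; 22 < 26 → go left; 22 > 20 → go right; 22 > 21 → go right. Place as right child of 21.

21 32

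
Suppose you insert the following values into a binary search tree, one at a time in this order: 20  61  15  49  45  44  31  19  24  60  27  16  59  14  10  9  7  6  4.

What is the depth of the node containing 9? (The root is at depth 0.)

Resulting structure (node: left, right):
  20: L=15, R=61
  61: L=49, R=–
  15: L=14, R=19
  49: L=45, R=60
  45: L=44, R=–
  44: L=31, R=–
  31: L=24, R=–
  19: L=16, R=–
  24: L=–, R=27
  60: L=59, R=–
  27: L=–, R=–
  16: L=–, R=–
  59: L=–, R=–
  14: L=10, R=–
  10: L=9, R=–
  9: L=7, R=–
  7: L=6, R=–
  6: L=4, R=–
  4: L=–, R=–

Path to 9: 20 → 15 → 14 → 10 → 9, which is 4 edges.

4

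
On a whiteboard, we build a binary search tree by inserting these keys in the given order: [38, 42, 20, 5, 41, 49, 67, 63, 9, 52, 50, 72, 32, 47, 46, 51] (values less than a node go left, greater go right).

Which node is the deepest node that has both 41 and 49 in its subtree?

42

Insert 38: tree is empty, so 38 becomes the root.
Insert 42: 42 > 38 → go right. Place as right child of 38.
Insert 20: 20 < 38 → go left. Place as left child of 38.
Insert 5: 5 < 38 → go left; 5 < 20 → go left. Place as left child of 20.
Insert 41: 41 > 38 → go right; 41 < 42 → go left. Place as left child of 42.
Insert 49: 49 > 38 → go right; 49 > 42 → go right. Place as right child of 42.
Insert 67: 67 > 38 → go right; 67 > 42 → go right; 67 > 49 → go right. Place as right child of 49.
Insert 63: 63 > 38 → go right; 63 > 42 → go right; 63 > 49 → go right; 63 < 67 → go left. Place as left child of 67.
Insert 9: 9 < 38 → go left; 9 < 20 → go left; 9 > 5 → go right. Place as right child of 5.
Insert 52: 52 > 38 → go right; 52 > 42 → go right; 52 > 49 → go right; 52 < 67 → go left; 52 < 63 → go left. Place as left child of 63.
Insert 50: 50 > 38 → go right; 50 > 42 → go right; 50 > 49 → go right; 50 < 67 → go left; 50 < 63 → go left; 50 < 52 → go left. Place as left child of 52.
Insert 72: 72 > 38 → go right; 72 > 42 → go right; 72 > 49 → go right; 72 > 67 → go right. Place as right child of 67.
Insert 32: 32 < 38 → go left; 32 > 20 → go right. Place as right child of 20.
Insert 47: 47 > 38 → go right; 47 > 42 → go right; 47 < 49 → go left. Place as left child of 49.
Insert 46: 46 > 38 → go right; 46 > 42 → go right; 46 < 49 → go left; 46 < 47 → go left. Place as left child of 47.
Insert 51: 51 > 38 → go right; 51 > 42 → go right; 51 > 49 → go right; 51 < 67 → go left; 51 < 63 → go left; 51 < 52 → go left; 51 > 50 → go right. Place as right child of 50.

Path to 41: 38 → 42 → 41
Path to 49: 38 → 42 → 49
The paths share a prefix ending at 42, then split left and right.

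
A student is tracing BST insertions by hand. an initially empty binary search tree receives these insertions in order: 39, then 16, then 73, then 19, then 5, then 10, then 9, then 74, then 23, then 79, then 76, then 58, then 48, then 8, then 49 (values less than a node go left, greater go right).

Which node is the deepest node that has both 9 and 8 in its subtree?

Insert 39: tree is empty, so 39 becomes the root.
Insert 16: 16 < 39 → go left. Place as left child of 39.
Insert 73: 73 > 39 → go right. Place as right child of 39.
Insert 19: 19 < 39 → go left; 19 > 16 → go right. Place as right child of 16.
Insert 5: 5 < 39 → go left; 5 < 16 → go left. Place as left child of 16.
Insert 10: 10 < 39 → go left; 10 < 16 → go left; 10 > 5 → go right. Place as right child of 5.
Insert 9: 9 < 39 → go left; 9 < 16 → go left; 9 > 5 → go right; 9 < 10 → go left. Place as left child of 10.
Insert 74: 74 > 39 → go right; 74 > 73 → go right. Place as right child of 73.
Insert 23: 23 < 39 → go left; 23 > 16 → go right; 23 > 19 → go right. Place as right child of 19.
Insert 79: 79 > 39 → go right; 79 > 73 → go right; 79 > 74 → go right. Place as right child of 74.
Insert 76: 76 > 39 → go right; 76 > 73 → go right; 76 > 74 → go right; 76 < 79 → go left. Place as left child of 79.
Insert 58: 58 > 39 → go right; 58 < 73 → go left. Place as left child of 73.
Insert 48: 48 > 39 → go right; 48 < 73 → go left; 48 < 58 → go left. Place as left child of 58.
Insert 8: 8 < 39 → go left; 8 < 16 → go left; 8 > 5 → go right; 8 < 10 → go left; 8 < 9 → go left. Place as left child of 9.
Insert 49: 49 > 39 → go right; 49 < 73 → go left; 49 < 58 → go left; 49 > 48 → go right. Place as right child of 48.

Path to 9: 39 → 16 → 5 → 10 → 9
Path to 8: 39 → 16 → 5 → 10 → 9 → 8
9 lies on both paths and is an ancestor of the other node.

9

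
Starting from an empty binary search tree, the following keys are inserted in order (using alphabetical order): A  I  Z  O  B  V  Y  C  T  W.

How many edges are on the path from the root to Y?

5

A: root
I: right child of A (depth 1)
Z: right child of I (depth 2)
O: left child of Z (depth 3)
B: left child of I (depth 2)
V: right child of O (depth 4)
Y: right child of V (depth 5)
C: right child of B (depth 3)
T: left child of V (depth 5)
W: left child of Y (depth 6)

Path to Y: A → I → Z → O → V → Y, which is 5 edges.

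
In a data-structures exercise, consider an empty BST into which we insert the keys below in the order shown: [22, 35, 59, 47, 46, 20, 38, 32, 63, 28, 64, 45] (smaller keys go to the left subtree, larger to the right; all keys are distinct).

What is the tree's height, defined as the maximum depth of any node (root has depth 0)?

Insert 22: tree is empty, so 22 becomes the root.
Insert 35: 35 > 22 → go right. Place as right child of 22.
Insert 59: 59 > 22 → go right; 59 > 35 → go right. Place as right child of 35.
Insert 47: 47 > 22 → go right; 47 > 35 → go right; 47 < 59 → go left. Place as left child of 59.
Insert 46: 46 > 22 → go right; 46 > 35 → go right; 46 < 59 → go left; 46 < 47 → go left. Place as left child of 47.
Insert 20: 20 < 22 → go left. Place as left child of 22.
Insert 38: 38 > 22 → go right; 38 > 35 → go right; 38 < 59 → go left; 38 < 47 → go left; 38 < 46 → go left. Place as left child of 46.
Insert 32: 32 > 22 → go right; 32 < 35 → go left. Place as left child of 35.
Insert 63: 63 > 22 → go right; 63 > 35 → go right; 63 > 59 → go right. Place as right child of 59.
Insert 28: 28 > 22 → go right; 28 < 35 → go left; 28 < 32 → go left. Place as left child of 32.
Insert 64: 64 > 22 → go right; 64 > 35 → go right; 64 > 59 → go right; 64 > 63 → go right. Place as right child of 63.
Insert 45: 45 > 22 → go right; 45 > 35 → go right; 45 < 59 → go left; 45 < 47 → go left; 45 < 46 → go left; 45 > 38 → go right. Place as right child of 38.

The deepest node is 45 at depth 6.

6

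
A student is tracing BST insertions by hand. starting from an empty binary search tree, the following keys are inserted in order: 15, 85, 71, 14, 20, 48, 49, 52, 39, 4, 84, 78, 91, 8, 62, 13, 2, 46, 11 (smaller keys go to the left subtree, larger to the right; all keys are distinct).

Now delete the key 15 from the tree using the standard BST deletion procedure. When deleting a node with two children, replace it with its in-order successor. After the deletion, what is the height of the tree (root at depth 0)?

15: root
85: right child of 15 (depth 1)
71: left child of 85 (depth 2)
14: left child of 15 (depth 1)
20: left child of 71 (depth 3)
48: right child of 20 (depth 4)
49: right child of 48 (depth 5)
52: right child of 49 (depth 6)
39: left child of 48 (depth 5)
4: left child of 14 (depth 2)
84: right child of 71 (depth 3)
78: left child of 84 (depth 4)
91: right child of 85 (depth 2)
8: right child of 4 (depth 3)
62: right child of 52 (depth 7)
13: right child of 8 (depth 4)
2: left child of 4 (depth 3)
46: right child of 39 (depth 6)
11: left child of 13 (depth 5)

Delete 15 (two children — replace with in-order successor).
After deletion, deepest node is 62 at depth 6.

6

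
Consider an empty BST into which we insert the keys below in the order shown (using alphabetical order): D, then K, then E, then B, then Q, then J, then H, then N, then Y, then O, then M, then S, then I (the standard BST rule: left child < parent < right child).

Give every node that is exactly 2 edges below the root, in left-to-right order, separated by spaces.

Resulting structure (node: left, right):
  D: L=B, R=K
  K: L=E, R=Q
  E: L=–, R=J
  B: L=–, R=–
  Q: L=N, R=Y
  J: L=H, R=–
  H: L=–, R=I
  N: L=M, R=O
  Y: L=S, R=–
  O: L=–, R=–
  M: L=–, R=–
  S: L=–, R=–
  I: L=–, R=–

E Q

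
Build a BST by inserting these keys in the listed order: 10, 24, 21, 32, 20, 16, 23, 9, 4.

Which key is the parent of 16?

Insert 10: tree is empty, so 10 becomes the root.
Insert 24: 24 > 10 → go right. Place as right child of 10.
Insert 21: 21 > 10 → go right; 21 < 24 → go left. Place as left child of 24.
Insert 32: 32 > 10 → go right; 32 > 24 → go right. Place as right child of 24.
Insert 20: 20 > 10 → go right; 20 < 24 → go left; 20 < 21 → go left. Place as left child of 21.
Insert 16: 16 > 10 → go right; 16 < 24 → go left; 16 < 21 → go left; 16 < 20 → go left. Place as left child of 20.
Insert 23: 23 > 10 → go right; 23 < 24 → go left; 23 > 21 → go right. Place as right child of 21.
Insert 9: 9 < 10 → go left. Place as left child of 10.
Insert 4: 4 < 10 → go left; 4 < 9 → go left. Place as left child of 9.

20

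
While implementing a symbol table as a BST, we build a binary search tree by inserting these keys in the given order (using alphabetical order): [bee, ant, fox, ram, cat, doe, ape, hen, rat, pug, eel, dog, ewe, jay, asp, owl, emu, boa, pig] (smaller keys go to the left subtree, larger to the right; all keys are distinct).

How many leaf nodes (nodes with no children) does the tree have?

6

Insert bee: tree is empty, so bee becomes the root.
Insert ant: ant < bee → go left. Place as left child of bee.
Insert fox: fox > bee → go right. Place as right child of bee.
Insert ram: ram > bee → go right; ram > fox → go right. Place as right child of fox.
Insert cat: cat > bee → go right; cat < fox → go left. Place as left child of fox.
Insert doe: doe > bee → go right; doe < fox → go left; doe > cat → go right. Place as right child of cat.
Insert ape: ape < bee → go left; ape > ant → go right. Place as right child of ant.
Insert hen: hen > bee → go right; hen > fox → go right; hen < ram → go left. Place as left child of ram.
Insert rat: rat > bee → go right; rat > fox → go right; rat > ram → go right. Place as right child of ram.
Insert pug: pug > bee → go right; pug > fox → go right; pug < ram → go left; pug > hen → go right. Place as right child of hen.
Insert eel: eel > bee → go right; eel < fox → go left; eel > cat → go right; eel > doe → go right. Place as right child of doe.
Insert dog: dog > bee → go right; dog < fox → go left; dog > cat → go right; dog > doe → go right; dog < eel → go left. Place as left child of eel.
Insert ewe: ewe > bee → go right; ewe < fox → go left; ewe > cat → go right; ewe > doe → go right; ewe > eel → go right. Place as right child of eel.
Insert jay: jay > bee → go right; jay > fox → go right; jay < ram → go left; jay > hen → go right; jay < pug → go left. Place as left child of pug.
Insert asp: asp < bee → go left; asp > ant → go right; asp > ape → go right. Place as right child of ape.
Insert owl: owl > bee → go right; owl > fox → go right; owl < ram → go left; owl > hen → go right; owl < pug → go left; owl > jay → go right. Place as right child of jay.
Insert emu: emu > bee → go right; emu < fox → go left; emu > cat → go right; emu > doe → go right; emu > eel → go right; emu < ewe → go left. Place as left child of ewe.
Insert boa: boa > bee → go right; boa < fox → go left; boa < cat → go left. Place as left child of cat.
Insert pig: pig > bee → go right; pig > fox → go right; pig < ram → go left; pig > hen → go right; pig < pug → go left; pig > jay → go right; pig > owl → go right. Place as right child of owl.

Leaves: asp, boa, dog, emu, pig, rat — 6 in total.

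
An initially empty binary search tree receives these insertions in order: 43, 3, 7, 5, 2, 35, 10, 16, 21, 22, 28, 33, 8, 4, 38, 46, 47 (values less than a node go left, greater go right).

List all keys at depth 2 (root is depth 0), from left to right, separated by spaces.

43: root
3: left child of 43 (depth 1)
7: right child of 3 (depth 2)
5: left child of 7 (depth 3)
2: left child of 3 (depth 2)
35: right child of 7 (depth 3)
10: left child of 35 (depth 4)
16: right child of 10 (depth 5)
21: right child of 16 (depth 6)
22: right child of 21 (depth 7)
28: right child of 22 (depth 8)
33: right child of 28 (depth 9)
8: left child of 10 (depth 5)
4: left child of 5 (depth 4)
38: right child of 35 (depth 4)
46: right child of 43 (depth 1)
47: right child of 46 (depth 2)

2 7 47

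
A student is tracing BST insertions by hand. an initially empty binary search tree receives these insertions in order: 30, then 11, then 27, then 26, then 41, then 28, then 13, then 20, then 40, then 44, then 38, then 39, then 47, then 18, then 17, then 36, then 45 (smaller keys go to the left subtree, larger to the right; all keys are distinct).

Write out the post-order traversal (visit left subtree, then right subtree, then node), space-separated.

30: root
11: left child of 30 (depth 1)
27: right child of 11 (depth 2)
26: left child of 27 (depth 3)
41: right child of 30 (depth 1)
28: right child of 27 (depth 3)
13: left child of 26 (depth 4)
20: right child of 13 (depth 5)
40: left child of 41 (depth 2)
44: right child of 41 (depth 2)
38: left child of 40 (depth 3)
39: right child of 38 (depth 4)
47: right child of 44 (depth 3)
18: left child of 20 (depth 6)
17: left child of 18 (depth 7)
36: left child of 38 (depth 4)
45: left child of 47 (depth 4)

17 18 20 13 26 28 27 11 36 39 38 40 45 47 44 41 30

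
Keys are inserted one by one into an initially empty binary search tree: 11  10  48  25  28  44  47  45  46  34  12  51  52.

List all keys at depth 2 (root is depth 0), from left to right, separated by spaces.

Resulting structure (node: left, right):
  11: L=10, R=48
  10: L=–, R=–
  48: L=25, R=51
  25: L=12, R=28
  28: L=–, R=44
  44: L=34, R=47
  47: L=45, R=–
  45: L=–, R=46
  46: L=–, R=–
  34: L=–, R=–
  12: L=–, R=–
  51: L=–, R=52
  52: L=–, R=–

25 51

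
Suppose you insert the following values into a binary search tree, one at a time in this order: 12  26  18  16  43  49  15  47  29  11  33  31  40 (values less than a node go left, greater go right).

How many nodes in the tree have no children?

12: root
26: right child of 12 (depth 1)
18: left child of 26 (depth 2)
16: left child of 18 (depth 3)
43: right child of 26 (depth 2)
49: right child of 43 (depth 3)
15: left child of 16 (depth 4)
47: left child of 49 (depth 4)
29: left child of 43 (depth 3)
11: left child of 12 (depth 1)
33: right child of 29 (depth 4)
31: left child of 33 (depth 5)
40: right child of 33 (depth 5)

Leaves: 11, 15, 31, 40, 47 — 5 in total.

5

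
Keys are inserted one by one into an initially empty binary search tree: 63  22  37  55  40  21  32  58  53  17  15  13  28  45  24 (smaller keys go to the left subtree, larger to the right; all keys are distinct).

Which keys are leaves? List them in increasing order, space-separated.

63: root
22: left child of 63 (depth 1)
37: right child of 22 (depth 2)
55: right child of 37 (depth 3)
40: left child of 55 (depth 4)
21: left child of 22 (depth 2)
32: left child of 37 (depth 3)
58: right child of 55 (depth 4)
53: right child of 40 (depth 5)
17: left child of 21 (depth 3)
15: left child of 17 (depth 4)
13: left child of 15 (depth 5)
28: left child of 32 (depth 4)
45: left child of 53 (depth 6)
24: left child of 28 (depth 5)

13 24 45 58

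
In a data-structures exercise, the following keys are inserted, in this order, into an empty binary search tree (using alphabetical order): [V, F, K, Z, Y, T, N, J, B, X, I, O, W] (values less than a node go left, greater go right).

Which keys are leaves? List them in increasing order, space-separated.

V: root
F: left child of V (depth 1)
K: right child of F (depth 2)
Z: right child of V (depth 1)
Y: left child of Z (depth 2)
T: right child of K (depth 3)
N: left child of T (depth 4)
J: left child of K (depth 3)
B: left child of F (depth 2)
X: left child of Y (depth 3)
I: left child of J (depth 4)
O: right child of N (depth 5)
W: left child of X (depth 4)

B I O W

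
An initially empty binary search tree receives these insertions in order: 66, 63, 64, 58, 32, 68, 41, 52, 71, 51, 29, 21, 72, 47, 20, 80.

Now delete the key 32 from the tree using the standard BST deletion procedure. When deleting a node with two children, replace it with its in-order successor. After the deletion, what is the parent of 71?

68

Insert 66: tree is empty, so 66 becomes the root.
Insert 63: 63 < 66 → go left. Place as left child of 66.
Insert 64: 64 < 66 → go left; 64 > 63 → go right. Place as right child of 63.
Insert 58: 58 < 66 → go left; 58 < 63 → go left. Place as left child of 63.
Insert 32: 32 < 66 → go left; 32 < 63 → go left; 32 < 58 → go left. Place as left child of 58.
Insert 68: 68 > 66 → go right. Place as right child of 66.
Insert 41: 41 < 66 → go left; 41 < 63 → go left; 41 < 58 → go left; 41 > 32 → go right. Place as right child of 32.
Insert 52: 52 < 66 → go left; 52 < 63 → go left; 52 < 58 → go left; 52 > 32 → go right; 52 > 41 → go right. Place as right child of 41.
Insert 71: 71 > 66 → go right; 71 > 68 → go right. Place as right child of 68.
Insert 51: 51 < 66 → go left; 51 < 63 → go left; 51 < 58 → go left; 51 > 32 → go right; 51 > 41 → go right; 51 < 52 → go left. Place as left child of 52.
Insert 29: 29 < 66 → go left; 29 < 63 → go left; 29 < 58 → go left; 29 < 32 → go left. Place as left child of 32.
Insert 21: 21 < 66 → go left; 21 < 63 → go left; 21 < 58 → go left; 21 < 32 → go left; 21 < 29 → go left. Place as left child of 29.
Insert 72: 72 > 66 → go right; 72 > 68 → go right; 72 > 71 → go right. Place as right child of 71.
Insert 47: 47 < 66 → go left; 47 < 63 → go left; 47 < 58 → go left; 47 > 32 → go right; 47 > 41 → go right; 47 < 52 → go left; 47 < 51 → go left. Place as left child of 51.
Insert 20: 20 < 66 → go left; 20 < 63 → go left; 20 < 58 → go left; 20 < 32 → go left; 20 < 29 → go left; 20 < 21 → go left. Place as left child of 21.
Insert 80: 80 > 66 → go right; 80 > 68 → go right; 80 > 71 → go right; 80 > 72 → go right. Place as right child of 72.

Delete 32 (two children — replace with in-order successor).
After deletion, 71's parent is 68.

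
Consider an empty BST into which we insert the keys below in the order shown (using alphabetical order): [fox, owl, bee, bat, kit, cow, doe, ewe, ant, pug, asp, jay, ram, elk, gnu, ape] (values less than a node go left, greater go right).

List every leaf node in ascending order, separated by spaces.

ape elk gnu ram

fox: root
owl: right child of fox (depth 1)
bee: left child of fox (depth 1)
bat: left child of bee (depth 2)
kit: left child of owl (depth 2)
cow: right child of bee (depth 2)
doe: right child of cow (depth 3)
ewe: right child of doe (depth 4)
ant: left child of bat (depth 3)
pug: right child of owl (depth 2)
asp: right child of ant (depth 4)
jay: left child of kit (depth 3)
ram: right child of pug (depth 3)
elk: left child of ewe (depth 5)
gnu: left child of jay (depth 4)
ape: left child of asp (depth 5)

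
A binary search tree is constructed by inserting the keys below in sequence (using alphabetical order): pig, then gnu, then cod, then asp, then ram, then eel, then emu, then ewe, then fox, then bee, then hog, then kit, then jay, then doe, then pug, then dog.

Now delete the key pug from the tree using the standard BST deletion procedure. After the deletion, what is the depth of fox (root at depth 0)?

6

Resulting structure (node: left, right):
  pig: L=gnu, R=ram
  gnu: L=cod, R=hog
  cod: L=asp, R=eel
  asp: L=–, R=bee
  ram: L=pug, R=–
  eel: L=doe, R=emu
  emu: L=–, R=ewe
  ewe: L=–, R=fox
  fox: L=–, R=–
  bee: L=–, R=–
  hog: L=–, R=kit
  kit: L=jay, R=–
  jay: L=–, R=–
  doe: L=–, R=dog
  pug: L=–, R=–
  dog: L=–, R=–

Delete pug (at most one child — splice it out).
After deletion, path to fox: pig → gnu → cod → eel → emu → ewe → fox.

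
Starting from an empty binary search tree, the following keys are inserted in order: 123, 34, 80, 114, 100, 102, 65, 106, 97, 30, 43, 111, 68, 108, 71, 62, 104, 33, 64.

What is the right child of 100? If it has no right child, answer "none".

102

Insert 123: tree is empty, so 123 becomes the root.
Insert 34: 34 < 123 → go left. Place as left child of 123.
Insert 80: 80 < 123 → go left; 80 > 34 → go right. Place as right child of 34.
Insert 114: 114 < 123 → go left; 114 > 34 → go right; 114 > 80 → go right. Place as right child of 80.
Insert 100: 100 < 123 → go left; 100 > 34 → go right; 100 > 80 → go right; 100 < 114 → go left. Place as left child of 114.
Insert 102: 102 < 123 → go left; 102 > 34 → go right; 102 > 80 → go right; 102 < 114 → go left; 102 > 100 → go right. Place as right child of 100.
Insert 65: 65 < 123 → go left; 65 > 34 → go right; 65 < 80 → go left. Place as left child of 80.
Insert 106: 106 < 123 → go left; 106 > 34 → go right; 106 > 80 → go right; 106 < 114 → go left; 106 > 100 → go right; 106 > 102 → go right. Place as right child of 102.
Insert 97: 97 < 123 → go left; 97 > 34 → go right; 97 > 80 → go right; 97 < 114 → go left; 97 < 100 → go left. Place as left child of 100.
Insert 30: 30 < 123 → go left; 30 < 34 → go left. Place as left child of 34.
Insert 43: 43 < 123 → go left; 43 > 34 → go right; 43 < 80 → go left; 43 < 65 → go left. Place as left child of 65.
Insert 111: 111 < 123 → go left; 111 > 34 → go right; 111 > 80 → go right; 111 < 114 → go left; 111 > 100 → go right; 111 > 102 → go right; 111 > 106 → go right. Place as right child of 106.
Insert 68: 68 < 123 → go left; 68 > 34 → go right; 68 < 80 → go left; 68 > 65 → go right. Place as right child of 65.
Insert 108: 108 < 123 → go left; 108 > 34 → go right; 108 > 80 → go right; 108 < 114 → go left; 108 > 100 → go right; 108 > 102 → go right; 108 > 106 → go right; 108 < 111 → go left. Place as left child of 111.
Insert 71: 71 < 123 → go left; 71 > 34 → go right; 71 < 80 → go left; 71 > 65 → go right; 71 > 68 → go right. Place as right child of 68.
Insert 62: 62 < 123 → go left; 62 > 34 → go right; 62 < 80 → go left; 62 < 65 → go left; 62 > 43 → go right. Place as right child of 43.
Insert 104: 104 < 123 → go left; 104 > 34 → go right; 104 > 80 → go right; 104 < 114 → go left; 104 > 100 → go right; 104 > 102 → go right; 104 < 106 → go left. Place as left child of 106.
Insert 33: 33 < 123 → go left; 33 < 34 → go left; 33 > 30 → go right. Place as right child of 30.
Insert 64: 64 < 123 → go left; 64 > 34 → go right; 64 < 80 → go left; 64 < 65 → go left; 64 > 43 → go right; 64 > 62 → go right. Place as right child of 62.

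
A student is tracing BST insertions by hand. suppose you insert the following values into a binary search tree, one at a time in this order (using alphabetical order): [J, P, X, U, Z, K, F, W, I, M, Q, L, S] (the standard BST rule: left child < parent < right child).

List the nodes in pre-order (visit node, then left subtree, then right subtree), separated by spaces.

Resulting structure (node: left, right):
  J: L=F, R=P
  P: L=K, R=X
  X: L=U, R=Z
  U: L=Q, R=W
  Z: L=–, R=–
  K: L=–, R=M
  F: L=–, R=I
  W: L=–, R=–
  I: L=–, R=–
  M: L=L, R=–
  Q: L=–, R=S
  L: L=–, R=–
  S: L=–, R=–

J F I P K M L X U Q S W Z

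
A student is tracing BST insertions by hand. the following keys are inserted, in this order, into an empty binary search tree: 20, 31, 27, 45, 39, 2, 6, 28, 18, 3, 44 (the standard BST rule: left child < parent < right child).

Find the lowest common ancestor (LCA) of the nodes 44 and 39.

Insert 20: tree is empty, so 20 becomes the root.
Insert 31: 31 > 20 → go right. Place as right child of 20.
Insert 27: 27 > 20 → go right; 27 < 31 → go left. Place as left child of 31.
Insert 45: 45 > 20 → go right; 45 > 31 → go right. Place as right child of 31.
Insert 39: 39 > 20 → go right; 39 > 31 → go right; 39 < 45 → go left. Place as left child of 45.
Insert 2: 2 < 20 → go left. Place as left child of 20.
Insert 6: 6 < 20 → go left; 6 > 2 → go right. Place as right child of 2.
Insert 28: 28 > 20 → go right; 28 < 31 → go left; 28 > 27 → go right. Place as right child of 27.
Insert 18: 18 < 20 → go left; 18 > 2 → go right; 18 > 6 → go right. Place as right child of 6.
Insert 3: 3 < 20 → go left; 3 > 2 → go right; 3 < 6 → go left. Place as left child of 6.
Insert 44: 44 > 20 → go right; 44 > 31 → go right; 44 < 45 → go left; 44 > 39 → go right. Place as right child of 39.

Path to 44: 20 → 31 → 45 → 39 → 44
Path to 39: 20 → 31 → 45 → 39
39 lies on both paths and is an ancestor of the other node.

39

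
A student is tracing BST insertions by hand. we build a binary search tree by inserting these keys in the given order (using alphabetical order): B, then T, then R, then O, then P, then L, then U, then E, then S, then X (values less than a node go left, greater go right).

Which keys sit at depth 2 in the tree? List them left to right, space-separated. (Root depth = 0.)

R U

Resulting structure (node: left, right):
  B: L=–, R=T
  T: L=R, R=U
  R: L=O, R=S
  O: L=L, R=P
  P: L=–, R=–
  L: L=E, R=–
  U: L=–, R=X
  E: L=–, R=–
  S: L=–, R=–
  X: L=–, R=–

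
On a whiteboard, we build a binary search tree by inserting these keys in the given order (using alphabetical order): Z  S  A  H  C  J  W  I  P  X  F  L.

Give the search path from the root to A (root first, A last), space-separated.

Z S A

Z: root
S: left child of Z (depth 1)
A: left child of S (depth 2)
H: right child of A (depth 3)
C: left child of H (depth 4)
J: right child of H (depth 4)
W: right child of S (depth 2)
I: left child of J (depth 5)
P: right child of J (depth 5)
X: right child of W (depth 3)
F: right child of C (depth 5)
L: left child of P (depth 6)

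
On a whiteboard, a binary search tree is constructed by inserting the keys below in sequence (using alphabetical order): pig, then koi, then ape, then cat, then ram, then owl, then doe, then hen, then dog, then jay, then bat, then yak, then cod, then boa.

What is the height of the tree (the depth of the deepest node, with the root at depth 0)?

Resulting structure (node: left, right):
  pig: L=koi, R=ram
  koi: L=ape, R=owl
  ape: L=–, R=cat
  cat: L=bat, R=doe
  ram: L=–, R=yak
  owl: L=–, R=–
  doe: L=cod, R=hen
  hen: L=dog, R=jay
  dog: L=–, R=–
  jay: L=–, R=–
  bat: L=–, R=boa
  yak: L=–, R=–
  cod: L=–, R=–
  boa: L=–, R=–

The deepest node is dog at depth 6.

6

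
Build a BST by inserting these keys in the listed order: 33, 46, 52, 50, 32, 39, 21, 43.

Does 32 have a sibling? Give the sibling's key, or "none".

46

33: root
46: right child of 33 (depth 1)
52: right child of 46 (depth 2)
50: left child of 52 (depth 3)
32: left child of 33 (depth 1)
39: left child of 46 (depth 2)
21: left child of 32 (depth 2)
43: right child of 39 (depth 3)

32's parent is 33; the other child of 33 is 46.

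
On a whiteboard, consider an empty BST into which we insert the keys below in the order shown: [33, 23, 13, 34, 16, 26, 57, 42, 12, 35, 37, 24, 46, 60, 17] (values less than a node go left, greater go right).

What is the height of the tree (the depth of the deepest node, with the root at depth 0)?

Resulting structure (node: left, right):
  33: L=23, R=34
  23: L=13, R=26
  13: L=12, R=16
  34: L=–, R=57
  16: L=–, R=17
  26: L=24, R=–
  57: L=42, R=60
  42: L=35, R=46
  12: L=–, R=–
  35: L=–, R=37
  37: L=–, R=–
  24: L=–, R=–
  46: L=–, R=–
  60: L=–, R=–
  17: L=–, R=–

The deepest node is 37 at depth 5.

5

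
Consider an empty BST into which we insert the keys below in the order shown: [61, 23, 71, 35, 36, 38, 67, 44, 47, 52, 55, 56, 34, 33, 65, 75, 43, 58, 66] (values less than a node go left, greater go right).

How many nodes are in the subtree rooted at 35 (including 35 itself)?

61: root
23: left child of 61 (depth 1)
71: right child of 61 (depth 1)
35: right child of 23 (depth 2)
36: right child of 35 (depth 3)
38: right child of 36 (depth 4)
67: left child of 71 (depth 2)
44: right child of 38 (depth 5)
47: right child of 44 (depth 6)
52: right child of 47 (depth 7)
55: right child of 52 (depth 8)
56: right child of 55 (depth 9)
34: left child of 35 (depth 3)
33: left child of 34 (depth 4)
65: left child of 67 (depth 3)
75: right child of 71 (depth 2)
43: left child of 44 (depth 6)
58: right child of 56 (depth 10)
66: right child of 65 (depth 4)

Subtree rooted at 35 contains: 35, 34, 33, 36, 38, 44, 43, 47, 52, 55, 56, 58 — 12 nodes.

12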